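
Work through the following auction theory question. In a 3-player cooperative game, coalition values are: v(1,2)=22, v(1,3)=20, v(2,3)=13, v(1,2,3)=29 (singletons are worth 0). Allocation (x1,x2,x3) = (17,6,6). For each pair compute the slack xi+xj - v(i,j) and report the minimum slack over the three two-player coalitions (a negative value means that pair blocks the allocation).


Step 1: Slack for coalition (1,2): x1+x2 - v12 = 23 - 22 = 1
Step 2: Slack for coalition (1,3): x1+x3 - v13 = 23 - 20 = 3
Step 3: Slack for coalition (2,3): x2+x3 - v23 = 12 - 13 = -1
Step 4: Minimum slack = min(1, 3, -1) = -1, attained by (2,3); coalition (2,3) can block (slack < 0), so the allocation is not in the core

-1


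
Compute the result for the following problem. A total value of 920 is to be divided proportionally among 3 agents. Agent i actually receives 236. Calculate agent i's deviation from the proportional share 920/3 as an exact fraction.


Step 1: Proportional share = 920/3
Step 2: Agent's actual allocation = 236
Step 3: Excess = 236 - 920/3 = -212/3

-212/3


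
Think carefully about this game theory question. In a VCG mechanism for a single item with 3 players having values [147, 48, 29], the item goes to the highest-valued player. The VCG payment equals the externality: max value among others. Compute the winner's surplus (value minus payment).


Step 1: The winner is the agent with the highest value: agent 0 with value 147
Step 2: Values of other agents: [48, 29]
Step 3: VCG payment = max of others' values = 48
Step 4: Surplus = 147 - 48 = 99

99


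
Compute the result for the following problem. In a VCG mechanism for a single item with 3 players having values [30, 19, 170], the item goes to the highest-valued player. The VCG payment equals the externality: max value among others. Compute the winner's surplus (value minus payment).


Step 1: The winner is the agent with the highest value: agent 2 with value 170
Step 2: Values of other agents: [30, 19]
Step 3: VCG payment = max of others' values = 30
Step 4: Surplus = 170 - 30 = 140

140


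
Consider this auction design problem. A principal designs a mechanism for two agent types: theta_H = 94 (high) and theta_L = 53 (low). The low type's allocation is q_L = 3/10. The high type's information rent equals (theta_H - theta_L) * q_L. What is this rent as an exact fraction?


Step 1: theta_H - theta_L = 94 - 53 = 41
Step 2: Information rent = (theta_H - theta_L) * q_L
Step 3: = 41 * 3/10
Step 4: = 123/10

123/10


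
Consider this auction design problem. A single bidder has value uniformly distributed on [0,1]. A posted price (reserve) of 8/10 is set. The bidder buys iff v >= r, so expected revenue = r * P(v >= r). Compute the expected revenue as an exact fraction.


Step 1: Posted price r = 4/5, value support [0,1]
Step 2: P(v >= r) = (1 - 4/5)/1 = 1/5
Step 3: Expected revenue = r * P(v >= r) = 4/5 * 1/5
Step 4: Revenue = 4/25

4/25


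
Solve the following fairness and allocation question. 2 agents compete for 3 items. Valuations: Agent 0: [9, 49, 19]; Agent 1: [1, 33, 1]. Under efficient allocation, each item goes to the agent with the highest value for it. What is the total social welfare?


Step 1: For each item, find the maximum value among all agents.
Step 2: Item 0 -> Agent 0 (value 9)
Step 3: Item 1 -> Agent 0 (value 49)
Step 4: Item 2 -> Agent 0 (value 19)
Step 5: Total welfare = 9 + 49 + 19 = 77

77


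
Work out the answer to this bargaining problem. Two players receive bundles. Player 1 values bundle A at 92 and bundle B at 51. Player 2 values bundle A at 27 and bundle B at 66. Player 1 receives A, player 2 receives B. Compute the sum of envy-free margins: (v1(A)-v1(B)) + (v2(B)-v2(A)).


Step 1: Player 1's margin = v1(A) - v1(B) = 92 - 51 = 41
Step 2: Player 2's margin = v2(B) - v2(A) = 66 - 27 = 39
Step 3: Total margin = 41 + 39 = 80

80


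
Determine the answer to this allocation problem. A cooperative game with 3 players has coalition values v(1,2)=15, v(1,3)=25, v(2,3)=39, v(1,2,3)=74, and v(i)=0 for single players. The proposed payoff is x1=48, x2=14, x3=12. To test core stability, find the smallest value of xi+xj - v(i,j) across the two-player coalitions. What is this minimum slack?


Step 1: Slack for coalition (1,2): x1+x2 - v12 = 62 - 15 = 47
Step 2: Slack for coalition (1,3): x1+x3 - v13 = 60 - 25 = 35
Step 3: Slack for coalition (2,3): x2+x3 - v23 = 26 - 39 = -13
Step 4: Minimum slack = min(47, 35, -13) = -13, attained by (2,3); coalition (2,3) can block (slack < 0), so the allocation is not in the core

-13


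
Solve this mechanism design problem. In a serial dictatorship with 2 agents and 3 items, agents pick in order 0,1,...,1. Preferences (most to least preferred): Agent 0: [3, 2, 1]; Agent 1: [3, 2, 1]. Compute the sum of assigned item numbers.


Step 1: Agent 0 picks item 3
Step 2: Agent 1 picks item 2
Step 3: Sum = 3 + 2 = 5

5


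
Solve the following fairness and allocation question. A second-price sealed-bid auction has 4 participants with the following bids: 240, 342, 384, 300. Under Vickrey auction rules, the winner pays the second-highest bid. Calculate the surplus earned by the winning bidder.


Step 1: Sort bids in descending order: 384, 342, 300, 240
Step 2: The winning bid is the highest: 384
Step 3: The payment equals the second-highest bid: 342
Step 4: Surplus = winner's bid - payment = 384 - 342 = 42

42


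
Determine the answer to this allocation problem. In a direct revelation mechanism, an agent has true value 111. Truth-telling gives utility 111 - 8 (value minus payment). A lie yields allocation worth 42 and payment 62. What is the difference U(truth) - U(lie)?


Step 1: U(truth) = value - payment = 111 - 8 = 103
Step 2: U(lie) = allocation - payment = 42 - 62 = -20
Step 3: IC gap = 103 - (-20) = 123

123


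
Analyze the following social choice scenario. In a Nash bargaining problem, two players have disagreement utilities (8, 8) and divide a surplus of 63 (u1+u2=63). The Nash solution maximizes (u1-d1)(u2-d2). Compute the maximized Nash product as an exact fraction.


Step 1: The Nash solution splits surplus symmetrically above the disagreement point
Step 2: u1 = (total + d1 - d2)/2 = (63 + 8 - 8)/2 = 63/2
Step 3: u2 = (total - d1 + d2)/2 = (63 - 8 + 8)/2 = 63/2
Step 4: Nash product = (63/2 - 8) * (63/2 - 8)
Step 5: = 47/2 * 47/2 = 2209/4

2209/4


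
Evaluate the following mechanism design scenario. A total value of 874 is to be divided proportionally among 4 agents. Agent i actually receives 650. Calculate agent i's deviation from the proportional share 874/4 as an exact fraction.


Step 1: Proportional share = 874/4 = 437/2
Step 2: Agent's actual allocation = 650
Step 3: Excess = 650 - 437/2 = 863/2

863/2


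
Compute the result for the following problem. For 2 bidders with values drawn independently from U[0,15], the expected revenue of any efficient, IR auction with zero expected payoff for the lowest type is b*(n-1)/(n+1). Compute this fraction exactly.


Step 1: By Revenue Equivalence, expected revenue = b*(n-1)/(n+1)
Step 2: Substituting n = 2, b = 15
Step 3: Revenue = 15*(2-1)/(2+1) = 15*1/3
Step 4: Revenue = 15/3 = 5

5


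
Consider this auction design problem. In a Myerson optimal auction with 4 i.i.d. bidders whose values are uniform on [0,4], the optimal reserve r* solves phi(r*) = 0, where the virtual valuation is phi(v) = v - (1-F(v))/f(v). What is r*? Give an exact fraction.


Step 1: For U[0,4], F(v) = v/4 and f(v) = 1/4
Step 2: phi(v) = v - (1 - v/4)/(1/4) = v - (4 - v) = 2v - 4
Step 3: Set phi(r*) = 0: 2r* - 4 = 0
Step 4: r* = 4/2 = 2 (the number of bidders n = 4 does not enter)

2


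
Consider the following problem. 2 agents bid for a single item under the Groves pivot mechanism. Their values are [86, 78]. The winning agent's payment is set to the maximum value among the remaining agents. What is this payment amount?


Step 1: The efficient winner is agent 0 with value 86
Step 2: Other agents' values: [78]
Step 3: Pivot payment = max(others) = 78
Step 4: The winner pays 78

78


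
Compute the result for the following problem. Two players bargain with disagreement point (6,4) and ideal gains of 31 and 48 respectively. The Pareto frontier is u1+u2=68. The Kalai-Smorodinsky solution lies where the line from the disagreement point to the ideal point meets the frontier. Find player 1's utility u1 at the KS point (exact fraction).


Step 1: At the KS point, (u1-d1)/r1 = (u2-d2)/r2 = t and u1+u2 = 68
Step 2: u1 = d1 + r1*t and u2 = d2 + r2*t, so (d1 + r1*t) + (d2 + r2*t) = 68
Step 3: t = (68 - 6 - 4)/(31 + 48) = 58/79
Step 4: u1 = d1 + r1*t = 6 + 31 * 58/79 = 2272/79
Step 5: (Check: u2 = d2 + r2*t = 3100/79; u1+u2 = 2272/79 + 3100/79 = 68, on the frontier.)

2272/79


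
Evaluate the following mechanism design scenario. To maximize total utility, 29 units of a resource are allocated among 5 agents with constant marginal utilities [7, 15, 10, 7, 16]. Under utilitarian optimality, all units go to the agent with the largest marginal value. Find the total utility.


Step 1: The marginal utilities are [7, 15, 10, 7, 16]
Step 2: The highest marginal utility is 16
Step 3: All 29 units go to that agent
Step 4: Total utility = 16 * 29 = 464

464


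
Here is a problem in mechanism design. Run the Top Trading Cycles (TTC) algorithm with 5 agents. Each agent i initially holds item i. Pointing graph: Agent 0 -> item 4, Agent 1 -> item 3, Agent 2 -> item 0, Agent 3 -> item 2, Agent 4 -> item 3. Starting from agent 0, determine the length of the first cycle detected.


Step 1: Trace the pointer graph from agent 0: 0 -> 4 -> 3 -> 2 -> 0
Step 2: A cycle is detected when we revisit agent 0
Step 3: The cycle is: 0 -> 4 -> 3 -> 2 -> 0
Step 4: Cycle length = 4

4


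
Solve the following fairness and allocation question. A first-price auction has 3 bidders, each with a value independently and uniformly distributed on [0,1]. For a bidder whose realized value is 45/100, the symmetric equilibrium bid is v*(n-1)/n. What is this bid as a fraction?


Step 1: The symmetric BNE bidding function is b(v) = v * (n-1) / n
Step 2: Substitute v = 9/20 and n = 3
Step 3: b = 9/20 * 2/3
Step 4: b = 3/10

3/10


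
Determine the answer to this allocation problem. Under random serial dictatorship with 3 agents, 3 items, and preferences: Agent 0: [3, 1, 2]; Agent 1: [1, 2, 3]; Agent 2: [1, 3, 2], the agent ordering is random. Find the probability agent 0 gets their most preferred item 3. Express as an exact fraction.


Step 1: Agent 0 wants item 3
Step 2: There are 6 possible orderings of agents
Step 3: In 5 orderings, agent 0 gets item 3
Step 4: Probability = 5/6

5/6


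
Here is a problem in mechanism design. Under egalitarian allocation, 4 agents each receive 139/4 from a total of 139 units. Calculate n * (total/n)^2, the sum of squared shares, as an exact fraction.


Step 1: Each agent's share = 139/4
Step 2: Square of each share = (139/4)^2 = 19321/16
Step 3: Sum of squares = 4 * 19321/16 = 19321/4

19321/4


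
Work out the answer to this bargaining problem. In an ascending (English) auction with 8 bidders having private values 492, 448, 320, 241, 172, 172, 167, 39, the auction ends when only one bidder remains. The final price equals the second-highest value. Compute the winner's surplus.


Step 1: Identify the highest value: 492
Step 2: Identify the second-highest value: 448
Step 3: The final price = second-highest value = 448
Step 4: Surplus = 492 - 448 = 44

44


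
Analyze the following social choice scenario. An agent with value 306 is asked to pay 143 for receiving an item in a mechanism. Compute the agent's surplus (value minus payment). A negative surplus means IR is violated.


Step 1: Surplus = value - payment = 306 - 143 = 163
Step 2: IR is satisfied (surplus >= 0)

163


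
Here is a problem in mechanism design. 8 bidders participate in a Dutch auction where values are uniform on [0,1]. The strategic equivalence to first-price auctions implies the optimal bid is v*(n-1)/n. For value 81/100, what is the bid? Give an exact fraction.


Step 1: Dutch auctions are strategically equivalent to first-price auctions
Step 2: The equilibrium bid is b(v) = v*(n-1)/n
Step 3: b = 81/100 * 7/8
Step 4: b = 567/800

567/800


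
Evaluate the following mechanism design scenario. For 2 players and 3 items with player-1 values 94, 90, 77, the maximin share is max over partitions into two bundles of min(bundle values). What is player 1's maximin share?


Step 1: Item values = 94, 90, 77
Step 2: Enumerate all 2-bundle partitions and take the smaller bundle:
  Partition 1: {94} vs {90,77} -> bundles 94, 167; min = 94
  Partition 2: {90} vs {94,77} -> bundles 90, 171; min = 90
  Partition 3: {77} vs {94,90} -> bundles 77, 184; min = 77
Step 3: MMS = max(94, 90, 77) = 94

94


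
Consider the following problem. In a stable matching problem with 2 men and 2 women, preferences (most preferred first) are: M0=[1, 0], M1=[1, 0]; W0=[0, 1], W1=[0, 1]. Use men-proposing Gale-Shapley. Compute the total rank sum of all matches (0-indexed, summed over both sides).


Step 1: Run Gale-Shapley (men propose, women hold best offer):
  M0 proposes to W1; she accepts
  M1 proposes to W1; rejected
  M1 proposes to W0; she accepts
Step 2: Final matching: W0-M1, W1-M0
Step 3: 0-indexed ranks (man's rank of his match, then woman's): 1 + 1 + 0 + 0
Step 4: Total rank sum = 2

2


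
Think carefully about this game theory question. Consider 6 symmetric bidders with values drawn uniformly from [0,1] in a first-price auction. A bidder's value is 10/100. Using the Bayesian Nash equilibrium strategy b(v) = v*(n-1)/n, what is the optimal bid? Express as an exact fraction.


Step 1: The symmetric BNE bidding function is b(v) = v * (n-1) / n
Step 2: Substitute v = 1/10 and n = 6
Step 3: b = 1/10 * 5/6
Step 4: b = 1/12

1/12


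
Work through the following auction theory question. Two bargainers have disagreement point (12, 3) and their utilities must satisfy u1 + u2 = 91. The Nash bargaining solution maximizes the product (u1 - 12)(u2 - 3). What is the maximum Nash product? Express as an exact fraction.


Step 1: The Nash solution splits surplus symmetrically above the disagreement point
Step 2: u1 = (total + d1 - d2)/2 = (91 + 12 - 3)/2 = 50
Step 3: u2 = (total - d1 + d2)/2 = (91 - 12 + 3)/2 = 41
Step 4: Nash product = (50 - 12) * (41 - 3)
Step 5: = 38 * 38 = 1444

1444


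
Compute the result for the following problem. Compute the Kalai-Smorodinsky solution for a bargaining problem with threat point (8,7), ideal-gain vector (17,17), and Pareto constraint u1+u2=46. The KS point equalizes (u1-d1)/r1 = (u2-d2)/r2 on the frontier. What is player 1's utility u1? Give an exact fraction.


Step 1: At the KS point, (u1-d1)/r1 = (u2-d2)/r2 = t and u1+u2 = 46
Step 2: u1 = d1 + r1*t and u2 = d2 + r2*t, so (d1 + r1*t) + (d2 + r2*t) = 46
Step 3: t = (46 - 8 - 7)/(17 + 17) = 31/34
Step 4: u1 = d1 + r1*t = 8 + 17 * 31/34 = 47/2
Step 5: (Check: u2 = d2 + r2*t = 45/2; u1+u2 = 47/2 + 45/2 = 46, on the frontier.)

47/2


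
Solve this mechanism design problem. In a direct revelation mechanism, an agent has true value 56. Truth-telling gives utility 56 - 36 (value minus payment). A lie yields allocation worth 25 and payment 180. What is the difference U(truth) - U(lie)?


Step 1: U(truth) = value - payment = 56 - 36 = 20
Step 2: U(lie) = allocation - payment = 25 - 180 = -155
Step 3: IC gap = 20 - (-155) = 175

175


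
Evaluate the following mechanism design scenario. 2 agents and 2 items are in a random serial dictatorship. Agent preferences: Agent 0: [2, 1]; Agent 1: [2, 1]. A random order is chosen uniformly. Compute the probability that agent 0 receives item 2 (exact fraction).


Step 1: Agent 0 wants item 2
Step 2: There are 2 possible orderings of agents
Step 3: In 1 orderings, agent 0 gets item 2
Step 4: Probability = 1/2

1/2


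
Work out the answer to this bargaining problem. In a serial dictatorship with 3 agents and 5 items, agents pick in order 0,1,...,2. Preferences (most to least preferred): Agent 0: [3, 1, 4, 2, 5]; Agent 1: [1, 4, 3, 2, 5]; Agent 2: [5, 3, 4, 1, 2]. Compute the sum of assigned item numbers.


Step 1: Agent 0 picks item 3
Step 2: Agent 1 picks item 1
Step 3: Agent 2 picks item 5
Step 4: Sum = 3 + 1 + 5 = 9

9


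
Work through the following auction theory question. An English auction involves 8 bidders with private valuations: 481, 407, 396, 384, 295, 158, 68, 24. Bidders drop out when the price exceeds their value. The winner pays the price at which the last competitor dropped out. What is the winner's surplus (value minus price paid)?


Step 1: Identify the highest value: 481
Step 2: Identify the second-highest value: 407
Step 3: The final price = second-highest value = 407
Step 4: Surplus = 481 - 407 = 74

74


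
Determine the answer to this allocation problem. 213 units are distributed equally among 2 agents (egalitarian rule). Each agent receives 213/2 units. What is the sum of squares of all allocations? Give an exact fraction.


Step 1: Each agent's share = 213/2
Step 2: Square of each share = (213/2)^2 = 45369/4
Step 3: Sum of squares = 2 * 45369/4 = 45369/2

45369/2


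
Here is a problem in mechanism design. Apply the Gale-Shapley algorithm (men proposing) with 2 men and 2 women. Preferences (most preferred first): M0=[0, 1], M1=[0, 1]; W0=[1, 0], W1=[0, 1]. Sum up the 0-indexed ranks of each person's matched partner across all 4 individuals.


Step 1: Run Gale-Shapley (men propose, women hold best offer):
  M0 proposes to W0; she accepts
  M1 proposes to W0; she switches from M0
  M0 proposes to W1; she accepts
Step 2: Final matching: W0-M1, W1-M0
Step 3: 0-indexed ranks (man's rank of his match, then woman's): 0 + 0 + 1 + 0
Step 4: Total rank sum = 1

1


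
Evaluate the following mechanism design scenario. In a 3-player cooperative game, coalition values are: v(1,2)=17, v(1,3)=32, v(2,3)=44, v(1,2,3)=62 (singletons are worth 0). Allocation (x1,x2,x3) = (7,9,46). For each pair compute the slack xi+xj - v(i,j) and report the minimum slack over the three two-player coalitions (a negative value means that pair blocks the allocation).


Step 1: Slack for coalition (1,2): x1+x2 - v12 = 16 - 17 = -1
Step 2: Slack for coalition (1,3): x1+x3 - v13 = 53 - 32 = 21
Step 3: Slack for coalition (2,3): x2+x3 - v23 = 55 - 44 = 11
Step 4: Minimum slack = min(-1, 21, 11) = -1, attained by (1,2); coalition (1,2) can block (slack < 0), so the allocation is not in the core

-1


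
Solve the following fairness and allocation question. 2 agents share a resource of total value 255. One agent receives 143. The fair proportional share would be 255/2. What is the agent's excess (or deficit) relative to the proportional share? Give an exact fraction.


Step 1: Proportional share = 255/2
Step 2: Agent's actual allocation = 143
Step 3: Excess = 143 - 255/2 = 31/2

31/2


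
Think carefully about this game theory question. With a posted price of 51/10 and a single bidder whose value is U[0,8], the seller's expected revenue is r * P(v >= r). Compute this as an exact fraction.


Step 1: Posted price r = 51/10, value support [0,8]
Step 2: P(v >= r) = (8 - 51/10)/8 = 29/80
Step 3: Expected revenue = r * P(v >= r) = 51/10 * 29/80
Step 4: Revenue = 1479/800

1479/800


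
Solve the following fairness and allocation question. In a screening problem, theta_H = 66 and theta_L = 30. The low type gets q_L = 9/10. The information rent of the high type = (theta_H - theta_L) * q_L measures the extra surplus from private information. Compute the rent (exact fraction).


Step 1: theta_H - theta_L = 66 - 30 = 36
Step 2: Information rent = (theta_H - theta_L) * q_L
Step 3: = 36 * 9/10
Step 4: = 162/5

162/5


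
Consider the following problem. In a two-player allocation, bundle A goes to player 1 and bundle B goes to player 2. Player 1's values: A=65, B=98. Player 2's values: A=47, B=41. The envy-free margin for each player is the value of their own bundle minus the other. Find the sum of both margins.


Step 1: Player 1's margin = v1(A) - v1(B) = 65 - 98 = -33
Step 2: Player 2's margin = v2(B) - v2(A) = 41 - 47 = -6
Step 3: Total margin = -33 + -6 = -39

-39


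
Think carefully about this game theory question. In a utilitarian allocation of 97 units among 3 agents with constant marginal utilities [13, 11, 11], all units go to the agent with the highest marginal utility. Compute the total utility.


Step 1: The marginal utilities are [13, 11, 11]
Step 2: The highest marginal utility is 13
Step 3: All 97 units go to that agent
Step 4: Total utility = 13 * 97 = 1261

1261


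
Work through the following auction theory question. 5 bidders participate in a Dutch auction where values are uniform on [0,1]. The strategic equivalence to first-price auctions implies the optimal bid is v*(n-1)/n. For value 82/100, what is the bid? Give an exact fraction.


Step 1: Dutch auctions are strategically equivalent to first-price auctions
Step 2: The equilibrium bid is b(v) = v*(n-1)/n
Step 3: b = 41/50 * 4/5
Step 4: b = 82/125

82/125


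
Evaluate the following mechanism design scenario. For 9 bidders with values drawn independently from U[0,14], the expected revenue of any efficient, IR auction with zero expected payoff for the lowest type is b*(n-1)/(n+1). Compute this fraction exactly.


Step 1: By Revenue Equivalence, expected revenue = b*(n-1)/(n+1)
Step 2: Substituting n = 9, b = 14
Step 3: Revenue = 14*(9-1)/(9+1) = 14*8/10
Step 4: Revenue = 112/10 = 56/5

56/5


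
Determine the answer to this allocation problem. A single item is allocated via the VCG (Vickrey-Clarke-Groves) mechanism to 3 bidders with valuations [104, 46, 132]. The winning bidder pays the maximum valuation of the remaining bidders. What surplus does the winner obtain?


Step 1: The winner is the agent with the highest value: agent 2 with value 132
Step 2: Values of other agents: [104, 46]
Step 3: VCG payment = max of others' values = 104
Step 4: Surplus = 132 - 104 = 28

28


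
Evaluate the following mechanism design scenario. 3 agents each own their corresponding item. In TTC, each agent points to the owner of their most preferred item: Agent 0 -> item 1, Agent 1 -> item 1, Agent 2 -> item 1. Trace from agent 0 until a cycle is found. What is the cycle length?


Step 1: Trace the pointer graph from agent 0: 0 -> 1 -> 1
Step 2: A cycle is detected when we revisit agent 1
Step 3: The cycle is: 1 -> 1
Step 4: Cycle length = 1

1


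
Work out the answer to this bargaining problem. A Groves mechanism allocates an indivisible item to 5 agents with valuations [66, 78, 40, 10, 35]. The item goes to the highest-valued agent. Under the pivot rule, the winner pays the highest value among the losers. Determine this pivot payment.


Step 1: The efficient winner is agent 1 with value 78
Step 2: Other agents' values: [66, 40, 10, 35]
Step 3: Pivot payment = max(others) = 66
Step 4: The winner pays 66

66


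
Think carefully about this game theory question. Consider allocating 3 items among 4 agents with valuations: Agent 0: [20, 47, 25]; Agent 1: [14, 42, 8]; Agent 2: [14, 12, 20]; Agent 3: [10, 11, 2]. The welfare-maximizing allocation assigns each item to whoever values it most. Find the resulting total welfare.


Step 1: For each item, find the maximum value among all agents.
Step 2: Item 0 -> Agent 0 (value 20)
Step 3: Item 1 -> Agent 0 (value 47)
Step 4: Item 2 -> Agent 0 (value 25)
Step 5: Total welfare = 20 + 47 + 25 = 92

92


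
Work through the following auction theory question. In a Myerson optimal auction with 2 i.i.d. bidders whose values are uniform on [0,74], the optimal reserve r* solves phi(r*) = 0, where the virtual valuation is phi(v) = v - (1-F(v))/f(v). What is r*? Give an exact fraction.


Step 1: For U[0,74], F(v) = v/74 and f(v) = 1/74
Step 2: phi(v) = v - (1 - v/74)/(1/74) = v - (74 - v) = 2v - 74
Step 3: Set phi(r*) = 0: 2r* - 74 = 0
Step 4: r* = 74/2 = 37 (the number of bidders n = 2 does not enter)

37


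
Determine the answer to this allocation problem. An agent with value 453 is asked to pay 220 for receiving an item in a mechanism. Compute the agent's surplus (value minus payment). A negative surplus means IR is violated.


Step 1: Surplus = value - payment = 453 - 220 = 233
Step 2: IR is satisfied (surplus >= 0)

233


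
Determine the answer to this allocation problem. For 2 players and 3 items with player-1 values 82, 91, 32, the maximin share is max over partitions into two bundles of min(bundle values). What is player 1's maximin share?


Step 1: Item values = 82, 91, 32
Step 2: Enumerate all 2-bundle partitions and take the smaller bundle:
  Partition 1: {82} vs {91,32} -> bundles 82, 123; min = 82
  Partition 2: {91} vs {82,32} -> bundles 91, 114; min = 91
  Partition 3: {32} vs {82,91} -> bundles 32, 173; min = 32
Step 3: MMS = max(82, 91, 32) = 91

91


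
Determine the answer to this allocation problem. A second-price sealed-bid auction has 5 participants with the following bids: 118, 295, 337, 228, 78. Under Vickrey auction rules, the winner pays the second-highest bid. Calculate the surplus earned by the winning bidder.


Step 1: Sort bids in descending order: 337, 295, 228, 118, 78
Step 2: The winning bid is the highest: 337
Step 3: The payment equals the second-highest bid: 295
Step 4: Surplus = winner's bid - payment = 337 - 295 = 42

42


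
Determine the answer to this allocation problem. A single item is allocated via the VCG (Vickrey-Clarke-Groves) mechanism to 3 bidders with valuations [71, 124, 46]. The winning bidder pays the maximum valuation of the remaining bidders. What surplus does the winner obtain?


Step 1: The winner is the agent with the highest value: agent 1 with value 124
Step 2: Values of other agents: [71, 46]
Step 3: VCG payment = max of others' values = 71
Step 4: Surplus = 124 - 71 = 53

53


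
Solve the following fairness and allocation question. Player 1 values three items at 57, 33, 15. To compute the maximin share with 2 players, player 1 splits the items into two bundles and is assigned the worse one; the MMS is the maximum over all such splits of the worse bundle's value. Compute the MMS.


Step 1: Item values = 57, 33, 15
Step 2: Enumerate all 2-bundle partitions and take the smaller bundle:
  Partition 1: {57} vs {33,15} -> bundles 57, 48; min = 48
  Partition 2: {33} vs {57,15} -> bundles 33, 72; min = 33
  Partition 3: {15} vs {57,33} -> bundles 15, 90; min = 15
Step 3: MMS = max(48, 33, 15) = 48

48


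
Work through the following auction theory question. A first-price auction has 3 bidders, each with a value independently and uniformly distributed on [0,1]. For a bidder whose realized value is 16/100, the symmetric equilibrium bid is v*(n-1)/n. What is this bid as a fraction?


Step 1: The symmetric BNE bidding function is b(v) = v * (n-1) / n
Step 2: Substitute v = 4/25 and n = 3
Step 3: b = 4/25 * 2/3
Step 4: b = 8/75

8/75


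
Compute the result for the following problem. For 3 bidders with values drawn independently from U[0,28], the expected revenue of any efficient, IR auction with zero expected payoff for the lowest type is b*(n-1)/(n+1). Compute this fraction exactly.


Step 1: By Revenue Equivalence, expected revenue = b*(n-1)/(n+1)
Step 2: Substituting n = 3, b = 28
Step 3: Revenue = 28*(3-1)/(3+1) = 28*2/4
Step 4: Revenue = 56/4 = 14

14


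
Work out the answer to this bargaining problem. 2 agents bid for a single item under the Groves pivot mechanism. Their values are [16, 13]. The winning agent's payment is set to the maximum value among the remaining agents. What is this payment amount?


Step 1: The efficient winner is agent 0 with value 16
Step 2: Other agents' values: [13]
Step 3: Pivot payment = max(others) = 13
Step 4: The winner pays 13

13


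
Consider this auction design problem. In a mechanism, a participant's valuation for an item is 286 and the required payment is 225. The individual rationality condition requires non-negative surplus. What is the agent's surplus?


Step 1: Surplus = value - payment = 286 - 225 = 61
Step 2: IR is satisfied (surplus >= 0)

61


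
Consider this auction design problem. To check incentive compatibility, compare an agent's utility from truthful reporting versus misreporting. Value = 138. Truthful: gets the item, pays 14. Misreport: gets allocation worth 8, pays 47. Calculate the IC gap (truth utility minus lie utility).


Step 1: U(truth) = value - payment = 138 - 14 = 124
Step 2: U(lie) = allocation - payment = 8 - 47 = -39
Step 3: IC gap = 124 - (-39) = 163

163


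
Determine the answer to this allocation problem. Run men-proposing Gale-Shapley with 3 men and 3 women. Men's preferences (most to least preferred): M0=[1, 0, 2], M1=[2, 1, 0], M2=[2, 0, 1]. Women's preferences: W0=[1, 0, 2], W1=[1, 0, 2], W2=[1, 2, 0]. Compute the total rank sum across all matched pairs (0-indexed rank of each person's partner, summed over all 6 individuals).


Step 1: Run Gale-Shapley (men propose, women hold best offer):
  M0 proposes to W1; she accepts
  M1 proposes to W2; she accepts
  M2 proposes to W2; rejected
  M2 proposes to W0; she accepts
Step 2: Final matching: W0-M2, W1-M0, W2-M1
Step 3: 0-indexed ranks (man's rank of his match, then woman's): 1 + 2 + 0 + 1 + 0 + 0
Step 4: Total rank sum = 4

4


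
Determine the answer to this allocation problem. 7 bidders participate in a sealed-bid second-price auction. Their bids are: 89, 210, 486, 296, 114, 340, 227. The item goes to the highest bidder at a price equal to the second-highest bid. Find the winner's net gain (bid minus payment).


Step 1: Sort bids in descending order: 486, 340, 296, 227, 210, 114, 89
Step 2: The winning bid is the highest: 486
Step 3: The payment equals the second-highest bid: 340
Step 4: Surplus = winner's bid - payment = 486 - 340 = 146

146


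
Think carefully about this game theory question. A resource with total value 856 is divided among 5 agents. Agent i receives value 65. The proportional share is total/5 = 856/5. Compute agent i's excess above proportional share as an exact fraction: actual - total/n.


Step 1: Proportional share = 856/5
Step 2: Agent's actual allocation = 65
Step 3: Excess = 65 - 856/5 = -531/5

-531/5


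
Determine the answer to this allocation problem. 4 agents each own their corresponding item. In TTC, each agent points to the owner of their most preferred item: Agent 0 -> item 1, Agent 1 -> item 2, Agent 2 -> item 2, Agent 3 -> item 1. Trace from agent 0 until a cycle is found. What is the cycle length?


Step 1: Trace the pointer graph from agent 0: 0 -> 1 -> 2 -> 2
Step 2: A cycle is detected when we revisit agent 2
Step 3: The cycle is: 2 -> 2
Step 4: Cycle length = 1

1


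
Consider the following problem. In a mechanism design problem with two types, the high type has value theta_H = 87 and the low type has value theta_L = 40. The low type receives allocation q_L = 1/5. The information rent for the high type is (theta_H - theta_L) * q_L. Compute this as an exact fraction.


Step 1: theta_H - theta_L = 87 - 40 = 47
Step 2: Information rent = (theta_H - theta_L) * q_L
Step 3: = 47 * 1/5
Step 4: = 47/5

47/5


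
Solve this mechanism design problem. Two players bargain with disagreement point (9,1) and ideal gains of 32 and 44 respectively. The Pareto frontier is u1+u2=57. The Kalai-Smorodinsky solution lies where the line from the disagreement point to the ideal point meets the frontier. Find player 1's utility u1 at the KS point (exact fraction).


Step 1: At the KS point, (u1-d1)/r1 = (u2-d2)/r2 = t and u1+u2 = 57
Step 2: u1 = d1 + r1*t and u2 = d2 + r2*t, so (d1 + r1*t) + (d2 + r2*t) = 57
Step 3: t = (57 - 9 - 1)/(32 + 44) = 47/76
Step 4: u1 = d1 + r1*t = 9 + 32 * 47/76 = 547/19
Step 5: (Check: u2 = d2 + r2*t = 536/19; u1+u2 = 547/19 + 536/19 = 57, on the frontier.)

547/19


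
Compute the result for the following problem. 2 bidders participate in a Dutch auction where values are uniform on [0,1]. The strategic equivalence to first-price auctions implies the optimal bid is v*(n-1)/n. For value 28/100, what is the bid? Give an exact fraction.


Step 1: Dutch auctions are strategically equivalent to first-price auctions
Step 2: The equilibrium bid is b(v) = v*(n-1)/n
Step 3: b = 7/25 * 1/2
Step 4: b = 7/50

7/50


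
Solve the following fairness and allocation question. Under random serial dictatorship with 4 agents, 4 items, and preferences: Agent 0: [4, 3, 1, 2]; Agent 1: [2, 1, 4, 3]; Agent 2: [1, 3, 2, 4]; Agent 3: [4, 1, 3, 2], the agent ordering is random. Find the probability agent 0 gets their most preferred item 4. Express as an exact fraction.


Step 1: Agent 0 wants item 4
Step 2: There are 24 possible orderings of agents
Step 3: In 12 orderings, agent 0 gets item 4
Step 4: Probability = 12/24 = 1/2

1/2


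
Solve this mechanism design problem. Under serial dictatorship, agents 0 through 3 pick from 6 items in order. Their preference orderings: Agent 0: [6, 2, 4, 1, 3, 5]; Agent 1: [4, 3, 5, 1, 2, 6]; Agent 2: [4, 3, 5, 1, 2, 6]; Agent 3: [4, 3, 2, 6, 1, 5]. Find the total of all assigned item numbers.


Step 1: Agent 0 picks item 6
Step 2: Agent 1 picks item 4
Step 3: Agent 2 picks item 3
Step 4: Agent 3 picks item 2
Step 5: Sum = 6 + 4 + 3 + 2 = 15

15


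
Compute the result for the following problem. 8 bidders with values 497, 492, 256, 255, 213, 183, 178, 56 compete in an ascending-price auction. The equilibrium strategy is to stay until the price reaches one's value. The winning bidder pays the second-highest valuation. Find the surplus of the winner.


Step 1: Identify the highest value: 497
Step 2: Identify the second-highest value: 492
Step 3: The final price = second-highest value = 492
Step 4: Surplus = 497 - 492 = 5

5


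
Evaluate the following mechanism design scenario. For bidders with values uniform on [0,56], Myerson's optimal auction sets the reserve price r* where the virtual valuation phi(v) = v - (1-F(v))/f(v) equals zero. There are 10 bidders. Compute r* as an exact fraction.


Step 1: For U[0,56], F(v) = v/56 and f(v) = 1/56
Step 2: phi(v) = v - (1 - v/56)/(1/56) = v - (56 - v) = 2v - 56
Step 3: Set phi(r*) = 0: 2r* - 56 = 0
Step 4: r* = 56/2 = 28 (the number of bidders n = 10 does not enter)

28


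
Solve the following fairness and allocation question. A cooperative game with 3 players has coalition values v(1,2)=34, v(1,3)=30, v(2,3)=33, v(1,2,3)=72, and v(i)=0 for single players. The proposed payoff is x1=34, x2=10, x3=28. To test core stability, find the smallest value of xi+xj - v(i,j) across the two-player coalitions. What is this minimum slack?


Step 1: Slack for coalition (1,2): x1+x2 - v12 = 44 - 34 = 10
Step 2: Slack for coalition (1,3): x1+x3 - v13 = 62 - 30 = 32
Step 3: Slack for coalition (2,3): x2+x3 - v23 = 38 - 33 = 5
Step 4: Minimum slack = min(10, 32, 5) = 5, attained by (2,3); no pair can gain by deviating, so the allocation is in the core

5


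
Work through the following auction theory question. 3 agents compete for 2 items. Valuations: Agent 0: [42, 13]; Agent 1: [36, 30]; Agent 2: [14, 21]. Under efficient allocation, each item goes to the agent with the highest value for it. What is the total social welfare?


Step 1: For each item, find the maximum value among all agents.
Step 2: Item 0 -> Agent 0 (value 42)
Step 3: Item 1 -> Agent 1 (value 30)
Step 4: Total welfare = 42 + 30 = 72

72


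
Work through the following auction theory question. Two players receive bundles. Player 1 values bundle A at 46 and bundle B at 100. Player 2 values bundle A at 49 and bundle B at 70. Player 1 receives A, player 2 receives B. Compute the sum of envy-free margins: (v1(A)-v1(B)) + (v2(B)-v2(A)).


Step 1: Player 1's margin = v1(A) - v1(B) = 46 - 100 = -54
Step 2: Player 2's margin = v2(B) - v2(A) = 70 - 49 = 21
Step 3: Total margin = -54 + 21 = -33

-33


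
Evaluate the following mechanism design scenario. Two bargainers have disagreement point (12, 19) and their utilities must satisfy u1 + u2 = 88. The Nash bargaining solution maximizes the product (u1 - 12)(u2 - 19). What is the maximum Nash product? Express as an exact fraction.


Step 1: The Nash solution splits surplus symmetrically above the disagreement point
Step 2: u1 = (total + d1 - d2)/2 = (88 + 12 - 19)/2 = 81/2
Step 3: u2 = (total - d1 + d2)/2 = (88 - 12 + 19)/2 = 95/2
Step 4: Nash product = (81/2 - 12) * (95/2 - 19)
Step 5: = 57/2 * 57/2 = 3249/4

3249/4


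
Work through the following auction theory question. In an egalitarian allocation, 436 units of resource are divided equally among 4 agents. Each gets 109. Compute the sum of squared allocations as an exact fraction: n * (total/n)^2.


Step 1: Each agent's share = 436/4 = 109
Step 2: Square of each share = (109)^2 = 11881
Step 3: Sum of squares = 4 * 11881 = 47524

47524


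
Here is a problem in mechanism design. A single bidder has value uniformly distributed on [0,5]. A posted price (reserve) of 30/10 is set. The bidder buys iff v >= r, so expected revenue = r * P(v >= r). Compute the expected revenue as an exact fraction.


Step 1: Posted price r = 3, value support [0,5]
Step 2: P(v >= r) = (5 - 3)/5 = 2/5
Step 3: Expected revenue = r * P(v >= r) = 3 * 2/5
Step 4: Revenue = 6/5

6/5


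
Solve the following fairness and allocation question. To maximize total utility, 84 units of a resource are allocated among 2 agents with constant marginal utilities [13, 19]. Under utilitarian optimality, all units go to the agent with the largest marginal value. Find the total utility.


Step 1: The marginal utilities are [13, 19]
Step 2: The highest marginal utility is 19
Step 3: All 84 units go to that agent
Step 4: Total utility = 19 * 84 = 1596

1596


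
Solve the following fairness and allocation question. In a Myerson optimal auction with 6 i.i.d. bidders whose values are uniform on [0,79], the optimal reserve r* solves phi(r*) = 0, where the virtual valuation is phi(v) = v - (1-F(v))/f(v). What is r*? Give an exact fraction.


Step 1: For U[0,79], F(v) = v/79 and f(v) = 1/79
Step 2: phi(v) = v - (1 - v/79)/(1/79) = v - (79 - v) = 2v - 79
Step 3: Set phi(r*) = 0: 2r* - 79 = 0
Step 4: r* = 79/2 (the number of bidders n = 6 does not enter)

79/2


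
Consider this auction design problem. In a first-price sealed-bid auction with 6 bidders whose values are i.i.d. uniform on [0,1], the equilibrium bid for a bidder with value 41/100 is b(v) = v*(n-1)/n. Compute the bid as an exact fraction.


Step 1: The symmetric BNE bidding function is b(v) = v * (n-1) / n
Step 2: Substitute v = 41/100 and n = 6
Step 3: b = 41/100 * 5/6
Step 4: b = 41/120

41/120


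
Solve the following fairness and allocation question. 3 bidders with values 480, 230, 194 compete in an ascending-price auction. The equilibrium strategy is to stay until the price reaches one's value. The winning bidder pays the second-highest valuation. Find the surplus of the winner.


Step 1: Identify the highest value: 480
Step 2: Identify the second-highest value: 230
Step 3: The final price = second-highest value = 230
Step 4: Surplus = 480 - 230 = 250

250


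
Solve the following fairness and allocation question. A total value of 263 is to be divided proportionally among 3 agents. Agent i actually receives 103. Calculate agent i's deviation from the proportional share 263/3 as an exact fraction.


Step 1: Proportional share = 263/3
Step 2: Agent's actual allocation = 103
Step 3: Excess = 103 - 263/3 = 46/3

46/3


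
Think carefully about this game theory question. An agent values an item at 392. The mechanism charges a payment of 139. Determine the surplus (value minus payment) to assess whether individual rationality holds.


Step 1: Surplus = value - payment = 392 - 139 = 253
Step 2: IR is satisfied (surplus >= 0)

253


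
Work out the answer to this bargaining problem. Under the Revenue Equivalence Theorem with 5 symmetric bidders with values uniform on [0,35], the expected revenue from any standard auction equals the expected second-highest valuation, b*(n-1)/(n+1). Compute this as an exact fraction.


Step 1: By Revenue Equivalence, expected revenue = b*(n-1)/(n+1)
Step 2: Substituting n = 5, b = 35
Step 3: Revenue = 35*(5-1)/(5+1) = 35*4/6
Step 4: Revenue = 140/6 = 70/3

70/3
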